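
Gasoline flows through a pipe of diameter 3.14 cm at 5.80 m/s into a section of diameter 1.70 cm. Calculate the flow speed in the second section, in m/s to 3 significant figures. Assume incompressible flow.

By continuity, v₂ = v₁·A₁/A₂ = 5.80·(7.74/2.27) = 19.8 m/s.

v₂ ≈ 19.8 m/s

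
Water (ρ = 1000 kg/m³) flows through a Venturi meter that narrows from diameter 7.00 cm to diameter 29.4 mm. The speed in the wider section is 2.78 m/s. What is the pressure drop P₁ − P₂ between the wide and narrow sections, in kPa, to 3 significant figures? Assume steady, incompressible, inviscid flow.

ΔP ≈ 120 kPa

Continuity gives A₁v₁ = A₂v₂, so v₂ = (38.5 cm²)/(6.79 cm²) × 2.78 m/s = 15.8 m/s.
Along the horizontal streamline, P + ½ρv² is constant.
P₁ − P₂ = ½·1000·(15.8² − 2.78²) = ½·1000·241 = 120000 Pa.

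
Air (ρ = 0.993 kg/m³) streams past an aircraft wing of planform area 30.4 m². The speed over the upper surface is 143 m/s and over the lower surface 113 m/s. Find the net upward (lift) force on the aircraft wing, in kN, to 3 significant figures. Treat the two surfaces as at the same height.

F ≈ 116 kN

With equal heights on the two surfaces, Bernoulli gives P_lower − P_upper = ½ρ(v_upper² − v_lower²).
ΔP = ½·0.993·(143² − 113²) = 3810 Pa.
Lift = ΔP · A = 3810 × 30.4 = 116000 N.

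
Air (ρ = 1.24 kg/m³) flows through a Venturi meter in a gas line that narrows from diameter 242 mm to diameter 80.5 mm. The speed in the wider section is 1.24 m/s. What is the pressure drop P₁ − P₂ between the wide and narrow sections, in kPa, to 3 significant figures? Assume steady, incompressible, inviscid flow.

0.0769 kPa

By continuity, v₂ = v₁·A₁/A₂ = 1.24·(460/50.9) = 11.2 m/s.
Bernoulli (h₁ = h₂): P₁ − P₂ = ½ρ(v₂² − v₁²).
P₁ − P₂ = ½·1.24·(11.2² − 1.24²) = ½·1.24·124 = 76.9 Pa.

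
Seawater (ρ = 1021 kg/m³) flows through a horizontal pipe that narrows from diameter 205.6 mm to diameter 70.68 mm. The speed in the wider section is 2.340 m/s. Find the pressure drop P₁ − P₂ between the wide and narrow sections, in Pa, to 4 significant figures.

The volume flow rate is constant, so v₂ = (A₁/A₂)v₁ = (332.0/39.24)·2.340 = 19.80 m/s.
The pipe is horizontal, so Bernoulli reduces to P₁ + ½ρv₁² = P₂ + ½ρv₂².
P₁ − P₂ = ½·1021·(19.80² − 2.340²) = ½·1021·386.6 = 197300 Pa.

ΔP ≈ 197300 Pa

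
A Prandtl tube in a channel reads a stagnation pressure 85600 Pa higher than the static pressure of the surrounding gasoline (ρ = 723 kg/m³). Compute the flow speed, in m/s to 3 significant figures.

The dynamic pressure equals the rise in static pressure at the stagnation point: ΔP = ½ρv².
v = √(2ΔP/ρ) = √(2·85600/723) = 15.4 m/s.

v ≈ 15.4 m/s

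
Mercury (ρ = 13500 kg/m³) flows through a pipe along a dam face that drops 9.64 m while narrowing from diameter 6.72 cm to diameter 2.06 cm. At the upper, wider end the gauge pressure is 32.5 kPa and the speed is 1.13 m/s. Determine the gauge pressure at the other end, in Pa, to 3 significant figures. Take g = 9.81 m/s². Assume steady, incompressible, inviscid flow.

Continuity gives A₁v₁ = A₂v₂, so v₂ = (35.5 cm²)/(3.33 cm²) × 1.13 m/s = 12.0 m/s.
Bernoulli: P₁ + ½ρv₁² + ρg h₁ = P₂ + ½ρv₂² + ρg h₂, so P₂ = P₁ + ½ρ(v₁² − v₂²) − ρg(h₂ − h₁).
P₂ = 32500 + ½·13500·(1.13² − 12.0²) − 13500·9.81·(−9.64) = 32500 + (-967000) − (-1280000) = 342000 Pa.

P₂ ≈ 342000 Pa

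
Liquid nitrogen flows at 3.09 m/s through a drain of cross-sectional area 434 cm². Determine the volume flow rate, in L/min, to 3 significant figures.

8050 L/min

Q = A·v = 0.0434 m² × 3.09 m/s = 0.134 m³/s.
Converting: 0.134 m³/s × 60000 = 8050 L/min.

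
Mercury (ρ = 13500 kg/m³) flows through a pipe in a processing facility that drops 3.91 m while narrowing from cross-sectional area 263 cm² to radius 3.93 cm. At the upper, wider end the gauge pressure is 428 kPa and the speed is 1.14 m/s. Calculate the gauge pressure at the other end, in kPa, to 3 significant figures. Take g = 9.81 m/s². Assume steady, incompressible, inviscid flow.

P₂ ≈ 697 kPa

Mass conservation (A₁v₁ = A₂v₂) gives v₂ = 1.14 × 263/48.5 = 6.18 m/s.
Bernoulli: P₁ + ½ρv₁² + ρg h₁ = P₂ + ½ρv₂² + ρg h₂, so P₂ = P₁ + ½ρ(v₁² − v₂²) − ρg(h₂ − h₁).
P₂ = 428000 + ½·13500·(1.14² − 6.18²) − 13500·9.81·(−3.91) = 428000 + (-249000) − (-518000) = 697000 Pa.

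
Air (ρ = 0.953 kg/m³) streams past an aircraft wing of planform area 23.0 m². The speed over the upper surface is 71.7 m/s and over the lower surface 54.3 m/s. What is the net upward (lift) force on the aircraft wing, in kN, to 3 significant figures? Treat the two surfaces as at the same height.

F ≈ 24.0 kN

The faster flow above has the lower pressure; Bernoulli (same height) gives ΔP = ½ρ(v_up² − v_low²).
ΔP = ½·0.953·(71.7² − 54.3²) = 1040 Pa.
Lift = ΔP · A = 1040 × 23.0 = 24000 N.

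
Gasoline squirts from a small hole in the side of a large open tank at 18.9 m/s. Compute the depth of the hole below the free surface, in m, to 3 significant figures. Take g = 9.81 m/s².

h ≈ 18.2 m

Inverting v = √(2gh) gives h = v² / 2g.
h = 18.9²/(2·9.81) = 357/19.62 = 18.2 m.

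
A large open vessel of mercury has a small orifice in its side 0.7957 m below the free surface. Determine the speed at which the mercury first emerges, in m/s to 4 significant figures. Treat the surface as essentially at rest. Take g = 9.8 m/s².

Torricelli's result v = √(2gh) gives v = √(2·9.8·0.7957) = 3.949 m/s.

3.949 m/s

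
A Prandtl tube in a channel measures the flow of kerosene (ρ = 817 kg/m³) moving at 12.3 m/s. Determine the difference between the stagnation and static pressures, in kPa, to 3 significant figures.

ΔP = 61.8 kPa

At the stagnation point the flow is brought to rest, so Bernoulli gives P_stag − P_static = ½ρv².
ΔP = ½·817·12.3² = 61800 Pa.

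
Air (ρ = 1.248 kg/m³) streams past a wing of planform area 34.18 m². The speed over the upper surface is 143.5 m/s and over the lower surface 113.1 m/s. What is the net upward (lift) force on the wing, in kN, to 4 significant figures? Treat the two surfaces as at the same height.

F ≈ 166.4 kN

The faster flow above has the lower pressure; Bernoulli (same height) gives ΔP = ½ρ(v_up² − v_low²).
ΔP = ½·1.248·(143.5² − 113.1²) = 4868 Pa.
Lift = ΔP · A = 4868 × 34.18 = 166400 N.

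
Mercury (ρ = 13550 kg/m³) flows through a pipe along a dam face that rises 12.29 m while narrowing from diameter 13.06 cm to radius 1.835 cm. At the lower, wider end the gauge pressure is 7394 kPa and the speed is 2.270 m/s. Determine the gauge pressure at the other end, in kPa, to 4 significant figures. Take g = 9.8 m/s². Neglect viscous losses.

Mass conservation (A₁v₁ = A₂v₂) gives v₂ = 2.270 × 134.0/10.58 = 28.75 m/s.
Bernoulli: P₁ + ½ρv₁² + ρg h₁ = P₂ + ½ρv₂² + ρg h₂, so P₂ = P₁ + ½ρ(v₁² − v₂²) − ρg(h₂ − h₁).
P₂ = 7394000 + ½·13550·(2.270² − 28.75²) − 13550·9.8·(+12.29) = 7394000 + (-5564000) − (1632000) = 198500 Pa.

P₂ ≈ 198.5 kPa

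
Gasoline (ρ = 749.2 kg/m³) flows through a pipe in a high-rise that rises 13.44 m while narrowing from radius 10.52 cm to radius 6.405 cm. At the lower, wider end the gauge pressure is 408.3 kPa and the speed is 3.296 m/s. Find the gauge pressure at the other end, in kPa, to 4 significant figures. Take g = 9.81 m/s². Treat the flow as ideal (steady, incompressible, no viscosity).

The volume flow rate is constant, so v₂ = (A₁/A₂)v₁ = (347.7/128.9)·3.296 = 8.892 m/s.
Applying Bernoulli between the two ends and solving for P₂: P₂ = P₁ + ½ρ(v₁² − v₂²) − ρgΔh.
P₂ = 408300 + ½·749.2·(3.296² − 8.892²) − 749.2·9.81·(+13.44) = 408300 + (-25550) − (98780) = 284000 Pa.

P₂ = 284.0 kPa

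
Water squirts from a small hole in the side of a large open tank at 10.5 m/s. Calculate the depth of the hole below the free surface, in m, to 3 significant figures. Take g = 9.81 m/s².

For a small hole in a large open tank, ½v² = gh, giving h = v²/(2g).
h = 10.5²/(2·9.81) = 110/19.62 = 5.62 m.

5.62 m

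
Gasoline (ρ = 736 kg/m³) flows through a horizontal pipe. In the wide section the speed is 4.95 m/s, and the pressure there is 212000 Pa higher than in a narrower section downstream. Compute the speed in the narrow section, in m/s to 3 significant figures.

Horizontal Bernoulli: P₁ + ½ρv₁² = P₂ + ½ρv₂², so v₂² = v₁² + 2(P₁ − P₂)/ρ.
v₂ = √(4.95² + 2·212000/736) = √(24.5 + 576) = 24.5 m/s.

v₂ = 24.5 m/s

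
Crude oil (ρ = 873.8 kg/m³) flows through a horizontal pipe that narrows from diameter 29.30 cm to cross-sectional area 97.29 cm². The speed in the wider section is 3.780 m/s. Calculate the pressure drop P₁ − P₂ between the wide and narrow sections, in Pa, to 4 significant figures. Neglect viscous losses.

Mass conservation (A₁v₁ = A₂v₂) gives v₂ = 3.780 × 674.3/97.29 = 26.20 m/s.
Bernoulli (h₁ = h₂): P₁ − P₂ = ½ρ(v₂² − v₁²).
P₁ − P₂ = ½·873.8·(26.20² − 3.780²) = ½·873.8·672.0 = 293600 Pa.

ΔP ≈ 293600 Pa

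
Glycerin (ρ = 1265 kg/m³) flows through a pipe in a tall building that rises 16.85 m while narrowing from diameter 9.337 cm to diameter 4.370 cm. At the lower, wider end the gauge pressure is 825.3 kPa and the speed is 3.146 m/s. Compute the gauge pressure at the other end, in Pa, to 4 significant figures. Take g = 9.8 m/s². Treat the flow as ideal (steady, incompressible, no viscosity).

P₂ ≈ 492200 Pa

Continuity gives A₁v₁ = A₂v₂, so v₂ = (68.47 cm²)/(15.00 cm²) × 3.146 m/s = 14.36 m/s.
Bernoulli: P₁ + ½ρv₁² + ρg h₁ = P₂ + ½ρv₂² + ρg h₂, so P₂ = P₁ + ½ρ(v₁² − v₂²) − ρg(h₂ − h₁).
P₂ = 825300 + ½·1265·(3.146² − 14.36²) − 1265·9.8·(+16.85) = 825300 + (-124200) − (208900) = 492200 Pa.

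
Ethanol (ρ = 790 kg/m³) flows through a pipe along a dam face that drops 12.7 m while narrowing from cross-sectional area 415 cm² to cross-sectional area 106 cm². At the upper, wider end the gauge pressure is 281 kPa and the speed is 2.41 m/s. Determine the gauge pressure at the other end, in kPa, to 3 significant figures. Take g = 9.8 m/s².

The volume flow rate is constant, so v₂ = (A₁/A₂)v₁ = (415/106)·2.41 = 9.44 m/s.
Applying Bernoulli between the two ends and solving for P₂: P₂ = P₁ + ½ρ(v₁² − v₂²) − ρgΔh.
P₂ = 281000 + ½·790·(2.41² − 9.44²) − 790·9.8·(−12.7) = 281000 + (-32900) − (-98300) = 346000 Pa.

P₂ ≈ 346 kPa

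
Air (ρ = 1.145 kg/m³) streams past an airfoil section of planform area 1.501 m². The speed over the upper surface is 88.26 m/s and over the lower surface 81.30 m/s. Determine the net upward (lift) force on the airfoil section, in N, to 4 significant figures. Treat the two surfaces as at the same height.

From P + ½ρv² = const at equal height, P_low − P_up = ½ρ(v_up² − v_low²).
ΔP = ½·1.145·(88.26² − 81.30²) = 675.6 Pa.
Lift = ΔP · A = 675.6 × 1.501 = 1014 N.

1014 N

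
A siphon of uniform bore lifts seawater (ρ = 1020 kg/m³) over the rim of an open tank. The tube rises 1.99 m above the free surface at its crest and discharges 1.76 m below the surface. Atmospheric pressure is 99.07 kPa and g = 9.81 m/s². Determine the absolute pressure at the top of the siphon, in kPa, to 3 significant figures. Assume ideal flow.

Bernoulli surface→outlet gives ½v² = g·h_out, so v = √(2·9.81·1.76) = 5.88 m/s.
With constant cross-section the crest speed equals v; applying Bernoulli from the surface up to the crest, P_top = P_atm − ½ρv² − ρg·h_top.
P_top = 99070 − ½·1020·5.88² − 1020·9.81·1.99 = 61500 Pa.

P_top ≈ 61.5 kPa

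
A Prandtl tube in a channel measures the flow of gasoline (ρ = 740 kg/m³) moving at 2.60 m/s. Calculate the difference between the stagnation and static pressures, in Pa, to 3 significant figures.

Bernoulli between the free stream and the stagnation point: ½ρv² = P_stag − P_static.
ΔP = ½·740·2.60² = 2500 Pa.

ΔP = 2500 Pa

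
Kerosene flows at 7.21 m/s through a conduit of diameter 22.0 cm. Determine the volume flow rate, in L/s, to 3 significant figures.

Q ≈ 274 L/s

Q = A·v = 0.0380 m² × 7.21 m/s = 0.274 m³/s.
Converting: 0.274 m³/s × 1000 = 274 L/s.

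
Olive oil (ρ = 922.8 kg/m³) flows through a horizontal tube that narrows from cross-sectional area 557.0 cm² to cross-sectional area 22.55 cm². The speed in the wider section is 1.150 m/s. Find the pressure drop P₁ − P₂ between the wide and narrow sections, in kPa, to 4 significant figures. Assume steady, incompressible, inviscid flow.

By continuity, v₂ = v₁·A₁/A₂ = 1.150·(557.0/22.55) = 28.41 m/s.
The pipe is horizontal, so Bernoulli reduces to P₁ + ½ρv₁² = P₂ + ½ρv₂².
P₁ − P₂ = ½·922.8·(28.41² − 1.150²) = ½·922.8·805.6 = 371700 Pa.

ΔP = 371.7 kPa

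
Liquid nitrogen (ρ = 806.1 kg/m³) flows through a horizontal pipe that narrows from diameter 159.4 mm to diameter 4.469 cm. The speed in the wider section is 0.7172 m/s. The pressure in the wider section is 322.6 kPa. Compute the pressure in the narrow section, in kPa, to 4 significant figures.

By continuity, v₂ = v₁·A₁/A₂ = 0.7172·(199.6/15.69) = 9.124 m/s.
Bernoulli (h₁ = h₂): P₁ − P₂ = ½ρ(v₂² − v₁²).
P₂ = P₁ − ½ρ(v₂² − v₁²) = 322600 − ½·806.1·(9.124² − 0.7172²) = 322600 − 33350 = 289300 Pa.

P₂ ≈ 289.3 kPa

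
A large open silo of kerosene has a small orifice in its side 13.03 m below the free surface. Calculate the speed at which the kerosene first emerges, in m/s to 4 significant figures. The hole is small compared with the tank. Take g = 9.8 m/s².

15.98 m/s

Bernoulli from surface to hole (P equal, v_surface ≈ 0): v = √(2gh) = √(2×9.8×13.03) = 15.98 m/s.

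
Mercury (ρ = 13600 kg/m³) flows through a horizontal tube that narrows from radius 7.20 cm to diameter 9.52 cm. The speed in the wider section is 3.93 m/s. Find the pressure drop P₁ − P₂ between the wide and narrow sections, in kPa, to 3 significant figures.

445 kPa

By continuity, v₂ = v₁·A₁/A₂ = 3.93·(163/71.2) = 8.99 m/s.
Bernoulli (h₁ = h₂): P₁ − P₂ = ½ρ(v₂² − v₁²).
P₁ − P₂ = ½·13600·(8.99² − 3.93²) = ½·13600·65.4 = 445000 Pa.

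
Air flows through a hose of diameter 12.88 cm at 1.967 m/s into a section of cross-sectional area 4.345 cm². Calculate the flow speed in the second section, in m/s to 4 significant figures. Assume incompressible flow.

58.98 m/s

Mass conservation (A₁v₁ = A₂v₂) gives v₂ = 1.967 × 130.3/4.345 = 58.98 m/s.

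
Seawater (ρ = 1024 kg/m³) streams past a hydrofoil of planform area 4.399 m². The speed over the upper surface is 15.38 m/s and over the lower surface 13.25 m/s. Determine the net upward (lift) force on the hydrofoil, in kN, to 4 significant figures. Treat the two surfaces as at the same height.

F ≈ 137.3 kN

With equal heights on the two surfaces, Bernoulli gives P_lower − P_upper = ½ρ(v_upper² − v_lower²).
ΔP = ½·1024·(15.38² − 13.25²) = 31220 Pa.
Lift = ΔP · A = 31220 × 4.399 = 137300 N.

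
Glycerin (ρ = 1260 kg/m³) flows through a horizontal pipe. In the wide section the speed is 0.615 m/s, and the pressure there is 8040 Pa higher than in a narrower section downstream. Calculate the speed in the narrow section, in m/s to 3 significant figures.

Horizontal Bernoulli: P₁ + ½ρv₁² = P₂ + ½ρv₂², so v₂² = v₁² + 2(P₁ − P₂)/ρ.
v₂ = √(0.615² + 2·8040/1260) = √(0.378 + 12.8) = 3.62 m/s.

v₂ = 3.62 m/s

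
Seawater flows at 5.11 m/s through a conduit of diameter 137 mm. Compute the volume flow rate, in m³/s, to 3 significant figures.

Q = A·v = 0.0147 m² × 5.11 m/s = 0.0753 m³/s.

0.0753 m³/s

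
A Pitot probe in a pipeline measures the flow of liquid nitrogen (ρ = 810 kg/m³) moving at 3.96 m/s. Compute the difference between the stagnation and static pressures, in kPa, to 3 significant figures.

The dynamic pressure equals the rise in static pressure at the stagnation point: ΔP = ½ρv².
ΔP = ½·810·3.96² = 6350 Pa.

6.35 kPa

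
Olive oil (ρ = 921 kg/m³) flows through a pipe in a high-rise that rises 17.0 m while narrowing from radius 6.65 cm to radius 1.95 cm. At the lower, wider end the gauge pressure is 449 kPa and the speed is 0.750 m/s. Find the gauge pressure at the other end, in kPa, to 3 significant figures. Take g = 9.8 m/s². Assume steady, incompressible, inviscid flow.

The volume flow rate is constant, so v₂ = (A₁/A₂)v₁ = (139/11.9)·0.750 = 8.72 m/s.
Energy conservation along the streamline gives P₂ = P₁ − ½ρ(v₂² − v₁²) − ρg(h₂ − h₁).
P₂ = 449000 + ½·921·(0.750² − 8.72²) − 921·9.8·(+17.0) = 449000 + (-34800) − (153000) = 261000 Pa.

P₂ = 261 kPa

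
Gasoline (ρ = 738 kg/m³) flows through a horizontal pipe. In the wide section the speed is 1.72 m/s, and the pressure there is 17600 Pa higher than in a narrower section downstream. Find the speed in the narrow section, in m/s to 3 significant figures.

7.12 m/s

Along the level pipe P + ½ρv² is conserved, hence v₂² = v₁² + 2(P₁ − P₂)/ρ.
v₂ = √(1.72² + 2·17600/738) = √(2.96 + 47.7) = 7.12 m/s.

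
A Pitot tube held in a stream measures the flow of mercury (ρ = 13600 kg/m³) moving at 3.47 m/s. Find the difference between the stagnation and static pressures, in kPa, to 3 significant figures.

Bernoulli between the free stream and the stagnation point: ½ρv² = P_stag − P_static.
ΔP = ½·13600·3.47² = 81900 Pa.

81.9 kPa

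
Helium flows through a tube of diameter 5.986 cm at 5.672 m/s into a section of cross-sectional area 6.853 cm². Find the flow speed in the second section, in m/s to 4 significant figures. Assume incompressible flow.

Continuity gives A₁v₁ = A₂v₂, so v₂ = (28.14 cm²)/(6.853 cm²) × 5.672 m/s = 23.29 m/s.

v₂ ≈ 23.29 m/s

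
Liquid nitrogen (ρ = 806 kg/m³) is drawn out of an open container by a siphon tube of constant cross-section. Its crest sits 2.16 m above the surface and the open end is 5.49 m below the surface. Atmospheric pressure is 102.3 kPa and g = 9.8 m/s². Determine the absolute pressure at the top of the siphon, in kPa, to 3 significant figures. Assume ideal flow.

41.9 kPa

From the surface to the outlet (both open to atmosphere, surface at rest): v = √(2g·h_out) = √(2·9.8·5.49) = 10.4 m/s.
With constant cross-section the crest speed equals v; applying Bernoulli from the surface up to the crest, P_top = P_atm − ½ρv² − ρg·h_top.
P_top = 102300 − ½·806·10.4² − 806·9.8·2.16 = 41900 Pa.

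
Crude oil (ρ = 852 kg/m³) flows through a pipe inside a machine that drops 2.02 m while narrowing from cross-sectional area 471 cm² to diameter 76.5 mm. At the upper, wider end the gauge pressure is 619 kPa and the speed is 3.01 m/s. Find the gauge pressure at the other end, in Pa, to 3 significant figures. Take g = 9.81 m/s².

Mass conservation (A₁v₁ = A₂v₂) gives v₂ = 3.01 × 471/46.0 = 30.8 m/s.
Energy conservation along the streamline gives P₂ = P₁ − ½ρ(v₂² − v₁²) − ρg(h₂ − h₁).
P₂ = 619000 + ½·852·(3.01² − 30.8²) − 852·9.81·(−2.02) = 619000 + (-401000) − (-16900) = 234000 Pa.

P₂ ≈ 234000 Pa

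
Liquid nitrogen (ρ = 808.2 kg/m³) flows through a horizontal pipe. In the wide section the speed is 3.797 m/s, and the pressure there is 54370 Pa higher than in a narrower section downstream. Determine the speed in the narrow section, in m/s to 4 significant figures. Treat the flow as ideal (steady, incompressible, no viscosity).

Horizontal Bernoulli: P₁ + ½ρv₁² = P₂ + ½ρv₂², so v₂² = v₁² + 2(P₁ − P₂)/ρ.
v₂ = √(3.797² + 2·54370/808.2) = √(14.42 + 134.5) = 12.21 m/s.

12.21 m/s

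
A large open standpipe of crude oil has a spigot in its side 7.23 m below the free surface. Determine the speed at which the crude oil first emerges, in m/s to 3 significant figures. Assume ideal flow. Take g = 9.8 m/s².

With the surface at rest and both surface and jet at atmospheric pressure, Bernoulli gives ρg h = ½ρv², so v = √(2gh) = √(2·9.8·7.23) = 11.9 m/s.

v ≈ 11.9 m/s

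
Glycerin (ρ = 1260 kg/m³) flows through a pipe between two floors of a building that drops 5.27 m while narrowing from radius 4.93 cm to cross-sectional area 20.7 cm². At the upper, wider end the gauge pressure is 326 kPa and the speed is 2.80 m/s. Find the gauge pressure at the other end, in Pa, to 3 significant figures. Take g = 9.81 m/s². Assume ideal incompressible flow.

P₂ ≈ 329000 Pa

The volume flow rate is constant, so v₂ = (A₁/A₂)v₁ = (76.4/20.7)·2.80 = 10.3 m/s.
Applying Bernoulli between the two ends and solving for P₂: P₂ = P₁ + ½ρ(v₁² − v₂²) − ρgΔh.
P₂ = 326000 + ½·1260·(2.80² − 10.3²) − 1260·9.81·(−5.27) = 326000 + (-62300) − (-65100) = 329000 Pa.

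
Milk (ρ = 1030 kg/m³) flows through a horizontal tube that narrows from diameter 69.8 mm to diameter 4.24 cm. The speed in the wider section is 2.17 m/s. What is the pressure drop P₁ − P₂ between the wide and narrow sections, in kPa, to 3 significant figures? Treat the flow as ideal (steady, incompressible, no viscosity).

ΔP = 15.4 kPa

The volume flow rate is constant, so v₂ = (A₁/A₂)v₁ = (38.3/14.1)·2.17 = 5.88 m/s.
Along the horizontal streamline, P + ½ρv² is constant.
P₁ − P₂ = ½·1030·(5.88² − 2.17²) = ½·1030·29.9 = 15400 Pa.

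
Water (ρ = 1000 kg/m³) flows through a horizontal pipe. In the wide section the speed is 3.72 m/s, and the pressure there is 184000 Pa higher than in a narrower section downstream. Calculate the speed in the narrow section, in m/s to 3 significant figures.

Horizontal Bernoulli: P₁ + ½ρv₁² = P₂ + ½ρv₂², so v₂² = v₁² + 2(P₁ − P₂)/ρ.
v₂ = √(3.72² + 2·184000/1000) = √(13.8 + 368) = 19.5 m/s.

v₂ ≈ 19.5 m/s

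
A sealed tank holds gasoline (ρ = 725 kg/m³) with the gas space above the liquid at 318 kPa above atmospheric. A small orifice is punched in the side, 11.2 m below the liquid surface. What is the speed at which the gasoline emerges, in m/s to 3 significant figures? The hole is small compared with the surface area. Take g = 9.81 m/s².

Take point 1 at the surface (v₁ ≈ 0) and point 2 at the hole (at atmospheric pressure). Bernoulli: P₁ + ρg h = P_atm + ½ρv₂².
With P₁ − P_atm = 318000 Pa, v₂ = √(2gh + 2ΔP/ρ) = √(2·9.81·11.2 + 2·318000/725) = 33.1 m/s.

33.1 m/s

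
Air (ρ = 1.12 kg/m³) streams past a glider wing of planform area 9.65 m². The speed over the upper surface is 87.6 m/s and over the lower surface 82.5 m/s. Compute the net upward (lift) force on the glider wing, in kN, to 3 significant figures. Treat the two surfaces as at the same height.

F = 4.69 kN

The faster flow above has the lower pressure; Bernoulli (same height) gives ΔP = ½ρ(v_up² − v_low²).
ΔP = ½·1.12·(87.6² − 82.5²) = 486 Pa.
Lift = ΔP · A = 486 × 9.65 = 4690 N.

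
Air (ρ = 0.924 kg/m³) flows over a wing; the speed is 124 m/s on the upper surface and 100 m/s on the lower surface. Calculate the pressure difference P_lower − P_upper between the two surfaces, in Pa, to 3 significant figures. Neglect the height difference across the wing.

ΔP = 2480 Pa

The pressure is lower where the speed is higher: ΔP = ½ρ(v_up² − v_low²).
ΔP = ½·0.924·(124² − 100²) = 2480 Pa.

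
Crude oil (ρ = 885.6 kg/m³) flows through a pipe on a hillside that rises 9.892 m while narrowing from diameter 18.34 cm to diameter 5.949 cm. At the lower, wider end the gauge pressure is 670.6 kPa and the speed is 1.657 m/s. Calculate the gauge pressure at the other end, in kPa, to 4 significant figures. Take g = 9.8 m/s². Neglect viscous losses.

476.1 kPa

Continuity gives A₁v₁ = A₂v₂, so v₂ = (264.2 cm²)/(27.80 cm²) × 1.657 m/s = 15.75 m/s.
Applying Bernoulli between the two ends and solving for P₂: P₂ = P₁ + ½ρ(v₁² − v₂²) − ρgΔh.
P₂ = 670600 + ½·885.6·(1.657² − 15.75²) − 885.6·9.8·(+9.892) = 670600 + (-108600) − (85850) = 476100 Pa.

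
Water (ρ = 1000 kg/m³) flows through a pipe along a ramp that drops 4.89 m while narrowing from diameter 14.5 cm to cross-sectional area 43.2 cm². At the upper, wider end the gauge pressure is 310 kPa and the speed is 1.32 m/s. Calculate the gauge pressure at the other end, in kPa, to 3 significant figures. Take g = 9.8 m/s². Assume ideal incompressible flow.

The volume flow rate is constant, so v₂ = (A₁/A₂)v₁ = (165/43.2)·1.32 = 5.05 m/s.
Bernoulli: P₁ + ½ρv₁² + ρg h₁ = P₂ + ½ρv₂² + ρg h₂, so P₂ = P₁ + ½ρ(v₁² − v₂²) − ρg(h₂ − h₁).
P₂ = 310000 + ½·1000·(1.32² − 5.05²) − 1000·9.8·(−4.89) = 310000 + (-11900) − (-47900) = 346000 Pa.

P₂ ≈ 346 kPa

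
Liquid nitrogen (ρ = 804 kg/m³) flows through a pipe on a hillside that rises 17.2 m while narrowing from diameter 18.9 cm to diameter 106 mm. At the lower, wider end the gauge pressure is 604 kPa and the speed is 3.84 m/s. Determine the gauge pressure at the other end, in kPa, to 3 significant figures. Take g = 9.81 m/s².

P₂ ≈ 414 kPa

By continuity, v₂ = v₁·A₁/A₂ = 3.84·(281/88.2) = 12.2 m/s.
Energy conservation along the streamline gives P₂ = P₁ − ½ρ(v₂² − v₁²) − ρg(h₂ − h₁).
P₂ = 604000 + ½·804·(3.84² − 12.2²) − 804·9.81·(+17.2) = 604000 + (-54000) − (136000) = 414000 Pa.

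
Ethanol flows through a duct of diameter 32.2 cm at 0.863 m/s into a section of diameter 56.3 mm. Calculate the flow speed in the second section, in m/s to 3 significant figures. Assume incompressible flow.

Mass conservation (A₁v₁ = A₂v₂) gives v₂ = 0.863 × 814/24.9 = 28.2 m/s.

v₂ = 28.2 m/s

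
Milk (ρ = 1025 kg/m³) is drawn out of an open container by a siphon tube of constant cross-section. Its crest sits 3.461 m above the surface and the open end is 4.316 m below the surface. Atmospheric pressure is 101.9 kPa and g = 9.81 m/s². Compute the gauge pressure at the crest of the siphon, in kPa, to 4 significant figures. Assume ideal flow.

The outlet speed comes from Torricelli: v = √(2g·4.316) = 9.202 m/s.
With constant cross-section the crest speed equals v; applying Bernoulli from the surface up to the crest, P_top = P_atm − ½ρv² − ρg·h_top.
P_top = 101900 − ½·1025·9.202² − 1025·9.81·3.461 = 23700 Pa. So P_gauge = P_top − P_atm = -78200 Pa.

P_gauge ≈ -78.20 kPa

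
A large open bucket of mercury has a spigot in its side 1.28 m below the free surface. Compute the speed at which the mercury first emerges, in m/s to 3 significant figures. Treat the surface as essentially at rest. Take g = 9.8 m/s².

v ≈ 5.01 m/s

Torricelli's result v = √(2gh) gives v = √(2·9.8·1.28) = 5.01 m/s.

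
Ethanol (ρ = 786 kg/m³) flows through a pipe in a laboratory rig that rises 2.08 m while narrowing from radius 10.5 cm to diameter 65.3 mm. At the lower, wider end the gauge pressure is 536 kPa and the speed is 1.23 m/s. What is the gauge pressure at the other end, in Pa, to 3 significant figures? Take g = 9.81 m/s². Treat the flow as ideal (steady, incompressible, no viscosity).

457000 Pa

Mass conservation (A₁v₁ = A₂v₂) gives v₂ = 1.23 × 346/33.5 = 12.7 m/s.
Energy conservation along the streamline gives P₂ = P₁ − ½ρ(v₂² − v₁²) − ρg(h₂ − h₁).
P₂ = 536000 + ½·786·(1.23² − 12.7²) − 786·9.81·(+2.08) = 536000 + (-63000) − (16000) = 457000 Pa.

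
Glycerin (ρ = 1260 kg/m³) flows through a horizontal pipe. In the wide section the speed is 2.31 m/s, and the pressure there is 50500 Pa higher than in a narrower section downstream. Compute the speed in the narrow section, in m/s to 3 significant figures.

v₂ ≈ 9.25 m/s

With h₁ = h₂, rearranging Bernoulli gives v₂ = √(v₁² + 2ΔP/ρ).
v₂ = √(2.31² + 2·50500/1260) = √(5.34 + 80.2) = 9.25 m/s.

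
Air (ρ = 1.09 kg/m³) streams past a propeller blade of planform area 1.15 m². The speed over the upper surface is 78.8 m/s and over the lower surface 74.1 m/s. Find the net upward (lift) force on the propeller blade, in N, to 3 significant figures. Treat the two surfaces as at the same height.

From P + ½ρv² = const at equal height, P_low − P_up = ½ρ(v_up² − v_low²).
ΔP = ½·1.09·(78.8² − 74.1²) = 392 Pa.
Lift = ΔP · A = 392 × 1.15 = 450 N.

F = 450 N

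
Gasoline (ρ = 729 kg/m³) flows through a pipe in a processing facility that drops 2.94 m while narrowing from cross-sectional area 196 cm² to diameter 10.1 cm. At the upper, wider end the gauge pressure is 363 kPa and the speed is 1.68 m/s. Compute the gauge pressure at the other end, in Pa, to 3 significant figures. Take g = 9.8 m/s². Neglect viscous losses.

P₂ ≈ 379000 Pa

Mass conservation (A₁v₁ = A₂v₂) gives v₂ = 1.68 × 196/80.1 = 4.11 m/s.
Bernoulli: P₁ + ½ρv₁² + ρg h₁ = P₂ + ½ρv₂² + ρg h₂, so P₂ = P₁ + ½ρ(v₁² − v₂²) − ρg(h₂ − h₁).
P₂ = 363000 + ½·729·(1.68² − 4.11²) − 729·9.8·(−2.94) = 363000 + (-5130) − (-21000) = 379000 Pa.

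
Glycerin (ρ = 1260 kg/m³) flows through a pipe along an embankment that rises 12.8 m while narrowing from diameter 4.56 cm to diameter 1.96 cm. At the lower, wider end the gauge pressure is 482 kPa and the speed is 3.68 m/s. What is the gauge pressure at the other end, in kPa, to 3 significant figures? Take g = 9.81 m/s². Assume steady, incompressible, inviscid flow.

Continuity gives A₁v₁ = A₂v₂, so v₂ = (16.3 cm²)/(3.02 cm²) × 3.68 m/s = 19.9 m/s.
Bernoulli: P₁ + ½ρv₁² + ρg h₁ = P₂ + ½ρv₂² + ρg h₂, so P₂ = P₁ + ½ρ(v₁² − v₂²) − ρg(h₂ − h₁).
P₂ = 482000 + ½·1260·(3.68² − 19.9²) − 1260·9.81·(+12.8) = 482000 + (-241000) − (158000) = 82400 Pa.

P₂ ≈ 82.4 kPa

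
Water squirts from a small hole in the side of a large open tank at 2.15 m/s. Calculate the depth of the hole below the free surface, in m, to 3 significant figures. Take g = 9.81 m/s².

For a small hole in a large open tank, ½v² = gh, giving h = v²/(2g).
h = 2.15²/(2·9.81) = 4.62/19.62 = 0.236 m.

0.236 m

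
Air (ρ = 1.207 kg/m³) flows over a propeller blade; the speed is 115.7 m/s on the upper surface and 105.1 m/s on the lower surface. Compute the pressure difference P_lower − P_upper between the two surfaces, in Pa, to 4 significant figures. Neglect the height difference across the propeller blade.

ΔP ≈ 1412 Pa

With negligible Δh, P + ½ρv² is constant, so P_low − P_up = ½ρ(v_up² − v_low²).
ΔP = ½·1.207·(115.7² − 105.1²) = 1412 Pa.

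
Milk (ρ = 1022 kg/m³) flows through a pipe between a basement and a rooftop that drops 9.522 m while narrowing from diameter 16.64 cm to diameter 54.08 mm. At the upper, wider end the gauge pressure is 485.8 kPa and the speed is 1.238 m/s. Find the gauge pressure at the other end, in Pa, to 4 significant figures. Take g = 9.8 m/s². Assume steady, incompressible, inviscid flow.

P₂ = 511800 Pa

The volume flow rate is constant, so v₂ = (A₁/A₂)v₁ = (217.5/22.97)·1.238 = 11.72 m/s.
Bernoulli: P₁ + ½ρv₁² + ρg h₁ = P₂ + ½ρv₂² + ρg h₂, so P₂ = P₁ + ½ρ(v₁² − v₂²) − ρg(h₂ − h₁).
P₂ = 485800 + ½·1022·(1.238² − 11.72²) − 1022·9.8·(−9.522) = 485800 + (-69420) − (-95370) = 511800 Pa.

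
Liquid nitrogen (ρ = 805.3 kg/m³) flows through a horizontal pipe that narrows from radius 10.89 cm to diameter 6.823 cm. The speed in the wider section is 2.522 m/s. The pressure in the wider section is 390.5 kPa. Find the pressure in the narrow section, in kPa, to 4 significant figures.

By continuity, v₂ = v₁·A₁/A₂ = 2.522·(372.6/36.56) = 25.70 m/s.
The pipe is horizontal, so Bernoulli reduces to P₁ + ½ρv₁² = P₂ + ½ρv₂².
P₂ = P₁ − ½ρ(v₂² − v₁²) = 390500 − ½·805.3·(25.70² − 2.522²) = 390500 − 263400 = 127100 Pa.

P₂ ≈ 127.1 kPa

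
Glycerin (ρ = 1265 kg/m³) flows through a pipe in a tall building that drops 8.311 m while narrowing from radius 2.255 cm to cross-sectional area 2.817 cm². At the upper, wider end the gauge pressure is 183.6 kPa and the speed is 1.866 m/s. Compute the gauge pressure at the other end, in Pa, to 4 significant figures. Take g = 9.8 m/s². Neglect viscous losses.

P₂ ≈ 218000 Pa

By continuity, v₂ = v₁·A₁/A₂ = 1.866·(15.98/2.817) = 10.58 m/s.
Applying Bernoulli between the two ends and solving for P₂: P₂ = P₁ + ½ρ(v₁² − v₂²) − ρgΔh.
P₂ = 183600 + ½·1265·(1.866² − 10.58²) − 1265·9.8·(−8.311) = 183600 + (-68620) − (-103000) = 218000 Pa.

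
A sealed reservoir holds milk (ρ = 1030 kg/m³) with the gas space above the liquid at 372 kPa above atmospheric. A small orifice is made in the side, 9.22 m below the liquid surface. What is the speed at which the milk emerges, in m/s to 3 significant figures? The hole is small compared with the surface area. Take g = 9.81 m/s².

Take point 1 at the surface (v₁ ≈ 0) and point 2 at the hole (at atmospheric pressure). Bernoulli: P₁ + ρg h = P_atm + ½ρv₂².
With P₁ − P_atm = 372000 Pa, v₂ = √(2gh + 2ΔP/ρ) = √(2·9.81·9.22 + 2·372000/1030) = 30.1 m/s.

v ≈ 30.1 m/s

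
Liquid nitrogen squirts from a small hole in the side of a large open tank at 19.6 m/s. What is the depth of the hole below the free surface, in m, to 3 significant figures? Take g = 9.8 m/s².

For a small hole in a large open tank, ½v² = gh, giving h = v²/(2g).
h = 19.6²/(2·9.8) = 384/19.60 = 19.6 m.

h ≈ 19.6 m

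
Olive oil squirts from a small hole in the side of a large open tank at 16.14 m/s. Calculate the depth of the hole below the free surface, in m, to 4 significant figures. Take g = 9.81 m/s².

13.28 m

Torricelli: v = √(2gh), so h = v²/(2g).
h = 16.14²/(2·9.81) = 260.5/19.62 = 13.28 m.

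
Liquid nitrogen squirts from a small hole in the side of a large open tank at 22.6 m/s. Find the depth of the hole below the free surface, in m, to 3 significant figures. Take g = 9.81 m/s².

Inverting v = √(2gh) gives h = v² / 2g.
h = 22.6²/(2·9.81) = 511/19.62 = 26.0 m.

h ≈ 26.0 m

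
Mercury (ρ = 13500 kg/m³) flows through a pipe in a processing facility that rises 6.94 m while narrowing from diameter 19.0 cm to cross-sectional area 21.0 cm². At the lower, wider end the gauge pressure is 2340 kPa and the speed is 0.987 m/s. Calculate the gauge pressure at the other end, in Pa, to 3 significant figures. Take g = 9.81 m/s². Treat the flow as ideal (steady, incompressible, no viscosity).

By continuity, v₂ = v₁·A₁/A₂ = 0.987·(284/21.0) = 13.3 m/s.
Applying Bernoulli between the two ends and solving for P₂: P₂ = P₁ + ½ρ(v₁² − v₂²) − ρgΔh.
P₂ = 2340000 + ½·13500·(0.987² − 13.3²) − 13500·9.81·(+6.94) = 2340000 + (-1190000) − (919000) = 229000 Pa.

P₂ ≈ 229000 Pa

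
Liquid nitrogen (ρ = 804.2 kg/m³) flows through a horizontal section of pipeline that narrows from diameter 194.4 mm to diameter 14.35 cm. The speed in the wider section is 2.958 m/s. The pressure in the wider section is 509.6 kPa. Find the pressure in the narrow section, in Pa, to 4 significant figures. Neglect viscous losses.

P₂ ≈ 501300 Pa

The volume flow rate is constant, so v₂ = (A₁/A₂)v₁ = (296.8/161.7)·2.958 = 5.429 m/s.
Along the horizontal streamline, P + ½ρv² is constant.
P₂ = P₁ − ½ρ(v₂² − v₁²) = 509600 − ½·804.2·(5.429² − 2.958²) = 509600 − 8331 = 501300 Pa.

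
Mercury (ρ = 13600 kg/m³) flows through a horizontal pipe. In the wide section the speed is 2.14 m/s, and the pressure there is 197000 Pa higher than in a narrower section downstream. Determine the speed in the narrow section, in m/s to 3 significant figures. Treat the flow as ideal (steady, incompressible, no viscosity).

v₂ = 5.79 m/s

Along the level pipe P + ½ρv² is conserved, hence v₂² = v₁² + 2(P₁ − P₂)/ρ.
v₂ = √(2.14² + 2·197000/13600) = √(4.58 + 29.0) = 5.79 m/s.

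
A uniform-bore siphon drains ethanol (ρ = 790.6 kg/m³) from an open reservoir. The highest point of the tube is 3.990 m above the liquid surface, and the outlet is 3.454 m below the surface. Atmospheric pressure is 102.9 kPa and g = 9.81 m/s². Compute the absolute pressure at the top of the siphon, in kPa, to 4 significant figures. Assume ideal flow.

From the surface to the outlet (both open to atmosphere, surface at rest): v = √(2g·h_out) = √(2·9.81·3.454) = 8.232 m/s.
Continuity keeps v the same throughout the tube; from surface to crest, P_atm + 0 = P_top + ½ρv² + ρg·h_top.
P_top = 102900 − ½·790.6·8.232² − 790.6·9.81·3.990 = 45170 Pa.

P_top ≈ 45.17 kPa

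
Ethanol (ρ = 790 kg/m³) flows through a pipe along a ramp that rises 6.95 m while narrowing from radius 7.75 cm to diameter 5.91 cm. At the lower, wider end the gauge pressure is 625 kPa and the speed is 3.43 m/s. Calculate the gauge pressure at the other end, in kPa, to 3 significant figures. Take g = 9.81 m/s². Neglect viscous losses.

Mass conservation (A₁v₁ = A₂v₂) gives v₂ = 3.43 × 189/27.4 = 23.6 m/s.
Energy conservation along the streamline gives P₂ = P₁ − ½ρ(v₂² − v₁²) − ρg(h₂ − h₁).
P₂ = 625000 + ½·790·(3.43² − 23.6²) − 790·9.81·(+6.95) = 625000 + (-215000) − (53900) = 356000 Pa.

P₂ ≈ 356 kPa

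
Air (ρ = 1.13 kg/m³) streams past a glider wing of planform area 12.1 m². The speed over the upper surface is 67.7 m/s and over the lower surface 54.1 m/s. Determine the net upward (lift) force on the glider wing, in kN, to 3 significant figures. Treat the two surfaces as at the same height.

F = 11.3 kN

With equal heights on the two surfaces, Bernoulli gives P_lower − P_upper = ½ρ(v_upper² − v_lower²).
ΔP = ½·1.13·(67.7² − 54.1²) = 936 Pa.
Lift = ΔP · A = 936 × 12.1 = 11300 N.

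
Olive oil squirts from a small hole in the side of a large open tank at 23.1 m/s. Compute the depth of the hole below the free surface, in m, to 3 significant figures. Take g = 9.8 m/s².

h = 27.2 m

Inverting v = √(2gh) gives h = v² / 2g.
h = 23.1²/(2·9.8) = 534/19.60 = 27.2 m.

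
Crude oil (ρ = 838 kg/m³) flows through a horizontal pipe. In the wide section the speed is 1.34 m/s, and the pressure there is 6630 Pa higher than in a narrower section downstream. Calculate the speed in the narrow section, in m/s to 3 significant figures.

4.20 m/s

Along the level pipe P + ½ρv² is conserved, hence v₂² = v₁² + 2(P₁ − P₂)/ρ.
v₂ = √(1.34² + 2·6630/838) = √(1.80 + 15.8) = 4.20 m/s.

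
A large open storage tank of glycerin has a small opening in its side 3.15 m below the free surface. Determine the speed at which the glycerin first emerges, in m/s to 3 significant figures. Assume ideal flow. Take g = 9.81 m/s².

Torricelli's result v = √(2gh) gives v = √(2·9.81·3.15) = 7.86 m/s.

7.86 m/s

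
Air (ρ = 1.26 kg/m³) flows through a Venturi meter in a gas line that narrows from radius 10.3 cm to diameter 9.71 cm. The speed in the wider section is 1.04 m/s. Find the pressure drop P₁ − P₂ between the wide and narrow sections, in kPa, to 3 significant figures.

ΔP ≈ 0.0131 kPa

Continuity gives A₁v₁ = A₂v₂, so v₂ = (333 cm²)/(74.1 cm²) × 1.04 m/s = 4.68 m/s.
With no height change, Bernoulli's equation is P₁ + ½ρv₁² = P₂ + ½ρv₂².
P₁ − P₂ = ½·1.26·(4.68² − 1.04²) = ½·1.26·20.8 = 13.1 Pa.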